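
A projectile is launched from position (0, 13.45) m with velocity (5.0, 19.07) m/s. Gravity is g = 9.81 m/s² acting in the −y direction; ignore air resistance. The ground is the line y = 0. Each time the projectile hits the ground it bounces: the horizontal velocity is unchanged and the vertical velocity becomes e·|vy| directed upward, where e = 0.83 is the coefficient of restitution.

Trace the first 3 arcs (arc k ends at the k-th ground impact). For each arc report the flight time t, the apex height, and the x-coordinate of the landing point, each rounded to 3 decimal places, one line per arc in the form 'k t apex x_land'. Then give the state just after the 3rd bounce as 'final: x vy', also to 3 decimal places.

1 4.498 31.985 22.488
2 4.239 22.035 43.683
3 3.518 15.180 61.275
final: 61.275 14.324

Arc 1: start y=13.450, vy=19.070 → t=4.498, apex=31.985, x_land=22.488, impact vy=-25.051
  bounce: vy ← 0.83·25.051 = 20.792
Arc 2: start y=0.000, vy=20.792 → t=4.239, apex=22.035, x_land=43.683, impact vy=-20.792
  bounce: vy ← 0.83·20.792 = 17.258
Arc 3: start y=0.000, vy=17.258 → t=3.518, apex=15.180, x_land=61.275, impact vy=-17.258
  bounce: vy ← 0.83·17.258 = 14.324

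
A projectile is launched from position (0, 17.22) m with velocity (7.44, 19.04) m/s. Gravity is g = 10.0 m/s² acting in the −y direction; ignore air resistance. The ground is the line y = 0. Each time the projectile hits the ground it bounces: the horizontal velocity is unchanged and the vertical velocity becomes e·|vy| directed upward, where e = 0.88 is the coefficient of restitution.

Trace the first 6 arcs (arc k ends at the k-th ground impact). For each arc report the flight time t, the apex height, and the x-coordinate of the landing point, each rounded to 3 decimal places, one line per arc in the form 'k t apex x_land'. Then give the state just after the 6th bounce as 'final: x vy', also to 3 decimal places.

1 4.563 35.346 33.947
2 4.679 27.372 68.763
3 4.118 21.197 99.400
4 3.624 16.415 126.361
5 3.189 12.712 150.087
6 2.806 9.844 170.966
final: 170.966 12.348

Arc 1: start y=17.220, vy=19.040 → t=4.563, apex=35.346, x_land=33.947, impact vy=-26.588
  bounce: vy ← 0.88·26.588 = 23.397
Arc 2: start y=0.000, vy=23.397 → t=4.679, apex=27.372, x_land=68.763, impact vy=-23.397
  bounce: vy ← 0.88·23.397 = 20.590
Arc 3: start y=0.000, vy=20.590 → t=4.118, apex=21.197, x_land=99.400, impact vy=-20.590
  bounce: vy ← 0.88·20.590 = 18.119
Arc 4: start y=0.000, vy=18.119 → t=3.624, apex=16.415, x_land=126.361, impact vy=-18.119
  bounce: vy ← 0.88·18.119 = 15.945
Arc 5: start y=0.000, vy=15.945 → t=3.189, apex=12.712, x_land=150.087, impact vy=-15.945
  bounce: vy ← 0.88·15.945 = 14.031
Arc 6: start y=0.000, vy=14.031 → t=2.806, apex=9.844, x_land=170.966, impact vy=-14.031
  bounce: vy ← 0.88·14.031 = 12.348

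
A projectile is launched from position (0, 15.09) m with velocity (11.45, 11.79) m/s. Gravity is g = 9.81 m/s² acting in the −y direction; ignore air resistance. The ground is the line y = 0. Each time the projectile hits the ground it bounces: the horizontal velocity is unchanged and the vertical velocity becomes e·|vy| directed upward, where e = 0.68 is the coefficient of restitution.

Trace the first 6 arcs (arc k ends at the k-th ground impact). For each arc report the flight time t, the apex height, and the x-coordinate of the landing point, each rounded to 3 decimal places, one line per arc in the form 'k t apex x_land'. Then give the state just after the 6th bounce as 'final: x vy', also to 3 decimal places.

Arc 1: start y=15.090, vy=11.790 → t=3.328, apex=22.175, x_land=38.106, impact vy=-20.858
  bounce: vy ← 0.68·20.858 = 14.184
Arc 2: start y=0.000, vy=14.184 → t=2.892, apex=10.254, x_land=71.216, impact vy=-14.184
  bounce: vy ← 0.68·14.184 = 9.645
Arc 3: start y=0.000, vy=9.645 → t=1.966, apex=4.741, x_land=93.731, impact vy=-9.645
  bounce: vy ← 0.68·9.645 = 6.559
Arc 4: start y=0.000, vy=6.559 → t=1.337, apex=2.192, x_land=109.041, impact vy=-6.559
  bounce: vy ← 0.68·6.559 = 4.460
Arc 5: start y=0.000, vy=4.460 → t=0.909, apex=1.014, x_land=119.451, impact vy=-4.460
  bounce: vy ← 0.68·4.460 = 3.033
Arc 6: start y=0.000, vy=3.033 → t=0.618, apex=0.469, x_land=126.531, impact vy=-3.033
  bounce: vy ← 0.68·3.033 = 2.062

1 3.328 22.175 38.106
2 2.892 10.254 71.216
3 1.966 4.741 93.731
4 1.337 2.192 109.041
5 0.909 1.014 119.451
6 0.618 0.469 126.531
final: 126.531 2.062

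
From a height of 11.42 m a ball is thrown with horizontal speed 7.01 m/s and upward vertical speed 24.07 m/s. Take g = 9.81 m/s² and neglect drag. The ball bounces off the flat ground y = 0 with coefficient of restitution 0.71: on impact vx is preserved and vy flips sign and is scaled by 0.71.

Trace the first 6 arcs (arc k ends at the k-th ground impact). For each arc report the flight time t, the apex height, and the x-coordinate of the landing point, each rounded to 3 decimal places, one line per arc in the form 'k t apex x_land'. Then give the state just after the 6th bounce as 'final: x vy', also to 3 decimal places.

1 5.343 40.949 37.454
2 4.103 20.643 66.216
3 2.913 10.406 86.636
4 2.068 5.246 101.135
5 1.468 2.644 111.429
6 1.043 1.333 118.738
final: 118.738 3.631

Arc 1: start y=11.420, vy=24.070 → t=5.343, apex=40.949, x_land=37.454, impact vy=-28.345
  bounce: vy ← 0.71·28.345 = 20.125
Arc 2: start y=0.000, vy=20.125 → t=4.103, apex=20.643, x_land=66.216, impact vy=-20.125
  bounce: vy ← 0.71·20.125 = 14.289
Arc 3: start y=0.000, vy=14.289 → t=2.913, apex=10.406, x_land=86.636, impact vy=-14.289
  bounce: vy ← 0.71·14.289 = 10.145
Arc 4: start y=0.000, vy=10.145 → t=2.068, apex=5.246, x_land=101.135, impact vy=-10.145
  bounce: vy ← 0.71·10.145 = 7.203
Arc 5: start y=0.000, vy=7.203 → t=1.468, apex=2.644, x_land=111.429, impact vy=-7.203
  bounce: vy ← 0.71·7.203 = 5.114
Arc 6: start y=0.000, vy=5.114 → t=1.043, apex=1.333, x_land=118.738, impact vy=-5.114
  bounce: vy ← 0.71·5.114 = 3.631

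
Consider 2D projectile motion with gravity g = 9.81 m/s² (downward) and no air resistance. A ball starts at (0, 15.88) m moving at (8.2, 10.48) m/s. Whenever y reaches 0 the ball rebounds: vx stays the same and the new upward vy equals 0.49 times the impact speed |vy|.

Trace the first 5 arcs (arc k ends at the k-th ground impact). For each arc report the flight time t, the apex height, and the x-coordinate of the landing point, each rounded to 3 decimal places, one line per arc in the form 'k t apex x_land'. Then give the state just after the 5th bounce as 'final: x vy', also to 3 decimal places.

Arc 1: start y=15.880, vy=10.480 → t=3.161, apex=21.478, x_land=25.919, impact vy=-20.528
  bounce: vy ← 0.49·20.528 = 10.059
Arc 2: start y=0.000, vy=10.059 → t=2.051, apex=5.157, x_land=42.735, impact vy=-10.059
  bounce: vy ← 0.49·10.059 = 4.929
Arc 3: start y=0.000, vy=4.929 → t=1.005, apex=1.238, x_land=50.974, impact vy=-4.929
  bounce: vy ← 0.49·4.929 = 2.415
Arc 4: start y=0.000, vy=2.415 → t=0.492, apex=0.297, x_land=55.012, impact vy=-2.415
  bounce: vy ← 0.49·2.415 = 1.183
Arc 5: start y=0.000, vy=1.183 → t=0.241, apex=0.071, x_land=56.990, impact vy=-1.183
  bounce: vy ← 0.49·1.183 = 0.580

1 3.161 21.478 25.919
2 2.051 5.157 42.735
3 1.005 1.238 50.974
4 0.492 0.297 55.012
5 0.241 0.071 56.990
final: 56.990 0.580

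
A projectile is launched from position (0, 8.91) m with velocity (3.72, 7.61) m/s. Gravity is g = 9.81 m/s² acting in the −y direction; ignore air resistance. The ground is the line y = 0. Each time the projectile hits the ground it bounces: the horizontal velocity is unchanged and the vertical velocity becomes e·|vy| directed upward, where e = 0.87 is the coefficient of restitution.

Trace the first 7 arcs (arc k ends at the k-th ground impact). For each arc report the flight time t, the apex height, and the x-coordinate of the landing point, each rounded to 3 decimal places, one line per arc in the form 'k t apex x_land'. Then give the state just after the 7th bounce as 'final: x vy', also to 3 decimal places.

Arc 1: start y=8.910, vy=7.610 → t=2.331, apex=11.862, x_land=8.671, impact vy=-15.255
  bounce: vy ← 0.87·15.255 = 13.272
Arc 2: start y=0.000, vy=13.272 → t=2.706, apex=8.978, x_land=18.736, impact vy=-13.272
  bounce: vy ← 0.87·13.272 = 11.547
Arc 3: start y=0.000, vy=11.547 → t=2.354, apex=6.796, x_land=27.494, impact vy=-11.547
  bounce: vy ← 0.87·11.547 = 10.046
Arc 4: start y=0.000, vy=10.046 → t=2.048, apex=5.144, x_land=35.112, impact vy=-10.046
  bounce: vy ← 0.87·10.046 = 8.740
Arc 5: start y=0.000, vy=8.740 → t=1.782, apex=3.893, x_land=41.741, impact vy=-8.740
  bounce: vy ← 0.87·8.740 = 7.604
Arc 6: start y=0.000, vy=7.604 → t=1.550, apex=2.947, x_land=47.507, impact vy=-7.604
  bounce: vy ← 0.87·7.604 = 6.615
Arc 7: start y=0.000, vy=6.615 → t=1.349, apex=2.230, x_land=52.524, impact vy=-6.615
  bounce: vy ← 0.87·6.615 = 5.755

1 2.331 11.862 8.671
2 2.706 8.978 18.736
3 2.354 6.796 27.494
4 2.048 5.144 35.112
5 1.782 3.893 41.741
6 1.550 2.947 47.507
7 1.349 2.230 52.524
final: 52.524 5.755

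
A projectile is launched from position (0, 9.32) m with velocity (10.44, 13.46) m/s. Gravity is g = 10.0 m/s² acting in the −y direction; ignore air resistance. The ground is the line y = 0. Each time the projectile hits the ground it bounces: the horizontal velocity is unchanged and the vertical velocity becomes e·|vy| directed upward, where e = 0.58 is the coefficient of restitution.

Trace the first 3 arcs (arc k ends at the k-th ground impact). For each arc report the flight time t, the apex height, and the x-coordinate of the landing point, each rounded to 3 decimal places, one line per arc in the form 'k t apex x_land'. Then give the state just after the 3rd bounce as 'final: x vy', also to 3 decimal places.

1 3.263 18.379 34.068
2 2.224 6.183 57.286
3 1.290 2.080 70.753
final: 70.753 3.741

Arc 1: start y=9.320, vy=13.460 → t=3.263, apex=18.379, x_land=34.068, impact vy=-19.172
  bounce: vy ← 0.58·19.172 = 11.120
Arc 2: start y=0.000, vy=11.120 → t=2.224, apex=6.183, x_land=57.286, impact vy=-11.120
  bounce: vy ← 0.58·11.120 = 6.450
Arc 3: start y=0.000, vy=6.450 → t=1.290, apex=2.080, x_land=70.753, impact vy=-6.450
  bounce: vy ← 0.58·6.450 = 3.741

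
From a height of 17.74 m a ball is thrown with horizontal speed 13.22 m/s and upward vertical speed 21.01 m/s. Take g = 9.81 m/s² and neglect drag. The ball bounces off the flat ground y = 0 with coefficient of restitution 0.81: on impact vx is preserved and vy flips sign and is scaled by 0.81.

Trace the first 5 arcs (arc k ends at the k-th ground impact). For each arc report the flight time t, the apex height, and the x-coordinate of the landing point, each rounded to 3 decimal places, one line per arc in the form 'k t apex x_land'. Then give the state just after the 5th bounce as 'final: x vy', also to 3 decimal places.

1 5.006 40.238 66.178
2 4.640 26.400 127.518
3 3.758 17.321 177.204
4 3.044 11.365 217.450
5 2.466 7.456 250.049
final: 250.049 9.797

Arc 1: start y=17.740, vy=21.010 → t=5.006, apex=40.238, x_land=66.178, impact vy=-28.098
  bounce: vy ← 0.81·28.098 = 22.759
Arc 2: start y=0.000, vy=22.759 → t=4.640, apex=26.400, x_land=127.518, impact vy=-22.759
  bounce: vy ← 0.81·22.759 = 18.435
Arc 3: start y=0.000, vy=18.435 → t=3.758, apex=17.321, x_land=177.204, impact vy=-18.435
  bounce: vy ← 0.81·18.435 = 14.932
Arc 4: start y=0.000, vy=14.932 → t=3.044, apex=11.365, x_land=217.450, impact vy=-14.932
  bounce: vy ← 0.81·14.932 = 12.095
Arc 5: start y=0.000, vy=12.095 → t=2.466, apex=7.456, x_land=250.049, impact vy=-12.095
  bounce: vy ← 0.81·12.095 = 9.797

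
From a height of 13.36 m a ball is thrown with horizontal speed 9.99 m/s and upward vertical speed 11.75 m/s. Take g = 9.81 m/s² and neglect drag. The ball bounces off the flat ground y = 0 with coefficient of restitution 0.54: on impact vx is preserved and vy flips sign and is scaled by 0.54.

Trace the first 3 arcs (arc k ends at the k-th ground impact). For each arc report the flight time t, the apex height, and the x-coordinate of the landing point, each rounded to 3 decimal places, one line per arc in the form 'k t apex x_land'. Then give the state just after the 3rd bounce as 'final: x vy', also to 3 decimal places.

Arc 1: start y=13.360, vy=11.750 → t=3.237, apex=20.397, x_land=32.337, impact vy=-20.005
  bounce: vy ← 0.54·20.005 = 10.803
Arc 2: start y=0.000, vy=10.803 → t=2.202, apex=5.948, x_land=54.339, impact vy=-10.803
  bounce: vy ← 0.54·10.803 = 5.833
Arc 3: start y=0.000, vy=5.833 → t=1.189, apex=1.734, x_land=66.220, impact vy=-5.833
  bounce: vy ← 0.54·5.833 = 3.150

1 3.237 20.397 32.337
2 2.202 5.948 54.339
3 1.189 1.734 66.220
final: 66.220 3.150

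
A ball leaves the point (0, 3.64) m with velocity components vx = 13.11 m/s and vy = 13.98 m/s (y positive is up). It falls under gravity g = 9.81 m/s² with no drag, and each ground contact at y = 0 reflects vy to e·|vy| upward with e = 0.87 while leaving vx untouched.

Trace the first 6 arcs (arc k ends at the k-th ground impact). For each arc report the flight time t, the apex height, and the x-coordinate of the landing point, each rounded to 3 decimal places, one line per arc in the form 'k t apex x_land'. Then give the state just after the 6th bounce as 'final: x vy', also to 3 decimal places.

Arc 1: start y=3.640, vy=13.980 → t=3.090, apex=13.601, x_land=40.514, impact vy=-16.336
  bounce: vy ← 0.87·16.336 = 14.212
Arc 2: start y=0.000, vy=14.212 → t=2.897, apex=10.295, x_land=78.500, impact vy=-14.212
  bounce: vy ← 0.87·14.212 = 12.365
Arc 3: start y=0.000, vy=12.365 → t=2.521, apex=7.792, x_land=111.547, impact vy=-12.365
  bounce: vy ← 0.87·12.365 = 10.757
Arc 4: start y=0.000, vy=10.757 → t=2.193, apex=5.898, x_land=140.299, impact vy=-10.757
  bounce: vy ← 0.87·10.757 = 9.359
Arc 5: start y=0.000, vy=9.359 → t=1.908, apex=4.464, x_land=165.313, impact vy=-9.359
  bounce: vy ← 0.87·9.359 = 8.142
Arc 6: start y=0.000, vy=8.142 → t=1.660, apex=3.379, x_land=187.075, impact vy=-8.142
  bounce: vy ← 0.87·8.142 = 7.084

1 3.090 13.601 40.514
2 2.897 10.295 78.500
3 2.521 7.792 111.547
4 2.193 5.898 140.299
5 1.908 4.464 165.313
6 1.660 3.379 187.075
final: 187.075 7.084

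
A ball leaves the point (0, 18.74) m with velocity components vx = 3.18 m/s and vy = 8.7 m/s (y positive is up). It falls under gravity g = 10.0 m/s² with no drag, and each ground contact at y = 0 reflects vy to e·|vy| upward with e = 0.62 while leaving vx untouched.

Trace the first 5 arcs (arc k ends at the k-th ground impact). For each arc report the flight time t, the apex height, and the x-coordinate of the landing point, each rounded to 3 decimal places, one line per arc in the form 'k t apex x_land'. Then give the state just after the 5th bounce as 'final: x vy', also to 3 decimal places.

1 2.992 22.524 9.516
2 2.632 8.658 17.885
3 1.632 3.328 23.074
4 1.012 1.279 26.292
5 0.627 0.492 28.286
final: 28.286 1.944

Arc 1: start y=18.740, vy=8.700 → t=2.992, apex=22.524, x_land=9.516, impact vy=-21.225
  bounce: vy ← 0.62·21.225 = 13.159
Arc 2: start y=0.000, vy=13.159 → t=2.632, apex=8.658, x_land=17.885, impact vy=-13.159
  bounce: vy ← 0.62·13.159 = 8.159
Arc 3: start y=0.000, vy=8.159 → t=1.632, apex=3.328, x_land=23.074, impact vy=-8.159
  bounce: vy ← 0.62·8.159 = 5.058
Arc 4: start y=0.000, vy=5.058 → t=1.012, apex=1.279, x_land=26.292, impact vy=-5.058
  bounce: vy ← 0.62·5.058 = 3.136
Arc 5: start y=0.000, vy=3.136 → t=0.627, apex=0.492, x_land=28.286, impact vy=-3.136
  bounce: vy ← 0.62·3.136 = 1.944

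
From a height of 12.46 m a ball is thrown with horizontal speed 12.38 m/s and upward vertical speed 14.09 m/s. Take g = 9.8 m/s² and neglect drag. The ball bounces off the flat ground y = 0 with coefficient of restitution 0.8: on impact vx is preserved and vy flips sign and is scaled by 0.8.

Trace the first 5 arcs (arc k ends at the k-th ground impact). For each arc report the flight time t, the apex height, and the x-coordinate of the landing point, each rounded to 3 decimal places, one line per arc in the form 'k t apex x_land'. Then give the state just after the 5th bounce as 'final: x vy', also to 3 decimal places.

Arc 1: start y=12.460, vy=14.090 → t=3.585, apex=22.589, x_land=44.380, impact vy=-21.041
  bounce: vy ← 0.8·21.041 = 16.833
Arc 2: start y=0.000, vy=16.833 → t=3.435, apex=14.457, x_land=86.910, impact vy=-16.833
  bounce: vy ← 0.8·16.833 = 13.467
Arc 3: start y=0.000, vy=13.467 → t=2.748, apex=9.252, x_land=120.934, impact vy=-13.467
  bounce: vy ← 0.8·13.467 = 10.773
Arc 4: start y=0.000, vy=10.773 → t=2.199, apex=5.922, x_land=148.153, impact vy=-10.773
  bounce: vy ← 0.8·10.773 = 8.619
Arc 5: start y=0.000, vy=8.619 → t=1.759, apex=3.790, x_land=169.928, impact vy=-8.619
  bounce: vy ← 0.8·8.619 = 6.895

1 3.585 22.589 44.380
2 3.435 14.457 86.910
3 2.748 9.252 120.934
4 2.199 5.922 148.153
5 1.759 3.790 169.928
final: 169.928 6.895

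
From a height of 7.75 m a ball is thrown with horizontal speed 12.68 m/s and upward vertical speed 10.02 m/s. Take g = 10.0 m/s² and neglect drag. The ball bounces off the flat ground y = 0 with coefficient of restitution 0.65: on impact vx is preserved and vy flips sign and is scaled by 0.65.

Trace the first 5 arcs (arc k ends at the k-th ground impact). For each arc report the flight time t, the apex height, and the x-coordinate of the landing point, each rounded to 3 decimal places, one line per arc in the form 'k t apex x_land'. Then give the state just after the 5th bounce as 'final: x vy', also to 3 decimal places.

Arc 1: start y=7.750, vy=10.020 → t=2.600, apex=12.770, x_land=32.970, impact vy=-15.981
  bounce: vy ← 0.65·15.981 = 10.388
Arc 2: start y=0.000, vy=10.388 → t=2.078, apex=5.395, x_land=59.313, impact vy=-10.388
  bounce: vy ← 0.65·10.388 = 6.752
Arc 3: start y=0.000, vy=6.752 → t=1.350, apex=2.280, x_land=76.436, impact vy=-6.752
  bounce: vy ← 0.65·6.752 = 4.389
Arc 4: start y=0.000, vy=4.389 → t=0.878, apex=0.963, x_land=87.566, impact vy=-4.389
  bounce: vy ← 0.65·4.389 = 2.853
Arc 5: start y=0.000, vy=2.853 → t=0.571, apex=0.407, x_land=94.801, impact vy=-2.853
  bounce: vy ← 0.65·2.853 = 1.854

1 2.600 12.770 32.970
2 2.078 5.395 59.313
3 1.350 2.280 76.436
4 0.878 0.963 87.566
5 0.571 0.407 94.801
final: 94.801 1.854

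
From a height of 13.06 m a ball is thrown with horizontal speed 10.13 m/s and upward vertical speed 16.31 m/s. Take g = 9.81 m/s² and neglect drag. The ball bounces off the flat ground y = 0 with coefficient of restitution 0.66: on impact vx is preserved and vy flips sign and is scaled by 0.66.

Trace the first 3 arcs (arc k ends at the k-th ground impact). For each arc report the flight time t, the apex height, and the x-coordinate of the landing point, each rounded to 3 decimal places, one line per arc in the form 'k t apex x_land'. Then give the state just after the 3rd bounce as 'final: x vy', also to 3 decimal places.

Arc 1: start y=13.060, vy=16.310 → t=3.992, apex=26.618, x_land=40.440, impact vy=-22.853
  bounce: vy ← 0.66·22.853 = 15.083
Arc 2: start y=0.000, vy=15.083 → t=3.075, apex=11.595, x_land=71.590, impact vy=-15.083
  bounce: vy ← 0.66·15.083 = 9.955
Arc 3: start y=0.000, vy=9.955 → t=2.030, apex=5.051, x_land=92.149, impact vy=-9.955
  bounce: vy ← 0.66·9.955 = 6.570

1 3.992 26.618 40.440
2 3.075 11.595 71.590
3 2.030 5.051 92.149
final: 92.149 6.570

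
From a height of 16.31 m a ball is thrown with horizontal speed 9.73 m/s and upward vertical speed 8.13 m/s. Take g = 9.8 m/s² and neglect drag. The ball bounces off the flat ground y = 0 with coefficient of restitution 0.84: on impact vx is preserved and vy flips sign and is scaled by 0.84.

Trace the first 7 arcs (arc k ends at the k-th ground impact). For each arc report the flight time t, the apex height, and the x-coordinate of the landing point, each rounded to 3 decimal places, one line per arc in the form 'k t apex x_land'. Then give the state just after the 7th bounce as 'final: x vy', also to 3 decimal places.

Arc 1: start y=16.310, vy=8.130 → t=2.834, apex=19.682, x_land=27.573, impact vy=-19.641
  bounce: vy ← 0.84·19.641 = 16.499
Arc 2: start y=0.000, vy=16.499 → t=3.367, apex=13.888, x_land=60.334, impact vy=-16.499
  bounce: vy ← 0.84·16.499 = 13.859
Arc 3: start y=0.000, vy=13.859 → t=2.828, apex=9.799, x_land=87.854, impact vy=-13.859
  bounce: vy ← 0.84·13.859 = 11.641
Arc 4: start y=0.000, vy=11.641 → t=2.376, apex=6.914, x_land=110.970, impact vy=-11.641
  bounce: vy ← 0.84·11.641 = 9.779
Arc 5: start y=0.000, vy=9.779 → t=1.996, apex=4.879, x_land=130.388, impact vy=-9.779
  bounce: vy ← 0.84·9.779 = 8.214
Arc 6: start y=0.000, vy=8.214 → t=1.676, apex=3.442, x_land=146.699, impact vy=-8.214
  bounce: vy ← 0.84·8.214 = 6.900
Arc 7: start y=0.000, vy=6.900 → t=1.408, apex=2.429, x_land=160.400, impact vy=-6.900
  bounce: vy ← 0.84·6.900 = 5.796

1 2.834 19.682 27.573
2 3.367 13.888 60.334
3 2.828 9.799 87.854
4 2.376 6.914 110.970
5 1.996 4.879 130.388
6 1.676 3.442 146.699
7 1.408 2.429 160.400
final: 160.400 5.796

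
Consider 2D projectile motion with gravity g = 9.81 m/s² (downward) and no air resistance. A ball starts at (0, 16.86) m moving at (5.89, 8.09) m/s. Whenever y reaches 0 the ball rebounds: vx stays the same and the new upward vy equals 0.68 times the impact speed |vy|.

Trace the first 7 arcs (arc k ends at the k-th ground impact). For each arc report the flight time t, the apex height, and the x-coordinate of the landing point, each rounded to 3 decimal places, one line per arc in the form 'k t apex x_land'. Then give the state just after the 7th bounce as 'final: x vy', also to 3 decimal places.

1 2.854 20.196 16.809
2 2.760 9.339 33.063
3 1.877 4.318 44.116
4 1.276 1.997 51.632
5 0.868 0.923 56.743
6 0.590 0.427 60.218
7 0.401 0.197 62.581
final: 62.581 1.338

Arc 1: start y=16.860, vy=8.090 → t=2.854, apex=20.196, x_land=16.809, impact vy=-19.906
  bounce: vy ← 0.68·19.906 = 13.536
Arc 2: start y=0.000, vy=13.536 → t=2.760, apex=9.339, x_land=33.063, impact vy=-13.536
  bounce: vy ← 0.68·13.536 = 9.204
Arc 3: start y=0.000, vy=9.204 → t=1.877, apex=4.318, x_land=44.116, impact vy=-9.204
  bounce: vy ← 0.68·9.204 = 6.259
Arc 4: start y=0.000, vy=6.259 → t=1.276, apex=1.997, x_land=51.632, impact vy=-6.259
  bounce: vy ← 0.68·6.259 = 4.256
Arc 5: start y=0.000, vy=4.256 → t=0.868, apex=0.923, x_land=56.743, impact vy=-4.256
  bounce: vy ← 0.68·4.256 = 2.894
Arc 6: start y=0.000, vy=2.894 → t=0.590, apex=0.427, x_land=60.218, impact vy=-2.894
  bounce: vy ← 0.68·2.894 = 1.968
Arc 7: start y=0.000, vy=1.968 → t=0.401, apex=0.197, x_land=62.581, impact vy=-1.968
  bounce: vy ← 0.68·1.968 = 1.338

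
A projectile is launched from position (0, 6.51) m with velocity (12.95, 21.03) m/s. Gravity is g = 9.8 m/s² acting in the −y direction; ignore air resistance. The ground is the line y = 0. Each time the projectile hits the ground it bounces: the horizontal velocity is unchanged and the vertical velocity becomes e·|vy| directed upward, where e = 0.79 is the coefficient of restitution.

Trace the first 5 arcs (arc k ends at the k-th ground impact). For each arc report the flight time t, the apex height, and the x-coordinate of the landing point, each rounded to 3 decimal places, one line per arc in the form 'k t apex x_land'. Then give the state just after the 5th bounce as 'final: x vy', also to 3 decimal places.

1 4.582 29.074 59.334
2 3.849 18.145 109.175
3 3.040 11.324 148.549
4 2.402 7.068 179.655
5 1.898 4.411 204.228
final: 204.228 7.345

Arc 1: start y=6.510, vy=21.030 → t=4.582, apex=29.074, x_land=59.334, impact vy=-23.872
  bounce: vy ← 0.79·23.872 = 18.859
Arc 2: start y=0.000, vy=18.859 → t=3.849, apex=18.145, x_land=109.175, impact vy=-18.859
  bounce: vy ← 0.79·18.859 = 14.898
Arc 3: start y=0.000, vy=14.898 → t=3.040, apex=11.324, x_land=148.549, impact vy=-14.898
  bounce: vy ← 0.79·14.898 = 11.770
Arc 4: start y=0.000, vy=11.770 → t=2.402, apex=7.068, x_land=179.655, impact vy=-11.770
  bounce: vy ← 0.79·11.770 = 9.298
Arc 5: start y=0.000, vy=9.298 → t=1.898, apex=4.411, x_land=204.228, impact vy=-9.298
  bounce: vy ← 0.79·9.298 = 7.345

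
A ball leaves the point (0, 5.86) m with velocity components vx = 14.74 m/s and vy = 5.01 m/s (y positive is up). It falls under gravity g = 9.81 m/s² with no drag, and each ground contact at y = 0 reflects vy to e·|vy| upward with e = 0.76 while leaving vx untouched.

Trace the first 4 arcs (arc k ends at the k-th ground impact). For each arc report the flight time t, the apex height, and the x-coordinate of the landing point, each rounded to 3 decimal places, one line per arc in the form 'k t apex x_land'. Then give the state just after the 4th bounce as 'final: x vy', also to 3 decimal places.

Arc 1: start y=5.860, vy=5.010 → t=1.717, apex=7.139, x_land=25.311, impact vy=-11.835
  bounce: vy ← 0.76·11.835 = 8.995
Arc 2: start y=0.000, vy=8.995 → t=1.834, apex=4.124, x_land=52.341, impact vy=-8.995
  bounce: vy ← 0.76·8.995 = 6.836
Arc 3: start y=0.000, vy=6.836 → t=1.394, apex=2.382, x_land=72.884, impact vy=-6.836
  bounce: vy ← 0.76·6.836 = 5.195
Arc 4: start y=0.000, vy=5.195 → t=1.059, apex=1.376, x_land=88.497, impact vy=-5.195
  bounce: vy ← 0.76·5.195 = 3.948

1 1.717 7.139 25.311
2 1.834 4.124 52.341
3 1.394 2.382 72.884
4 1.059 1.376 88.497
final: 88.497 3.948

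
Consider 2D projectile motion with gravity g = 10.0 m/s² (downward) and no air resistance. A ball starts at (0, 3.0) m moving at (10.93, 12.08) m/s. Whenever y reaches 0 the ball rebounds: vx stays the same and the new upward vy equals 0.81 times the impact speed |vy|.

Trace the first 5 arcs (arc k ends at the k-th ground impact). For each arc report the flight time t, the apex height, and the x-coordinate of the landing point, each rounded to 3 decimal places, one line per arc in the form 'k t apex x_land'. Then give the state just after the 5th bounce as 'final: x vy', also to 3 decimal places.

1 2.643 10.296 28.888
2 2.325 6.755 54.297
3 1.883 4.432 74.879
4 1.525 2.908 91.550
5 1.235 1.908 105.053
final: 105.053 5.004

Arc 1: start y=3.000, vy=12.080 → t=2.643, apex=10.296, x_land=28.888, impact vy=-14.350
  bounce: vy ← 0.81·14.350 = 11.624
Arc 2: start y=0.000, vy=11.624 → t=2.325, apex=6.755, x_land=54.297, impact vy=-11.624
  bounce: vy ← 0.81·11.624 = 9.415
Arc 3: start y=0.000, vy=9.415 → t=1.883, apex=4.432, x_land=74.879, impact vy=-9.415
  bounce: vy ← 0.81·9.415 = 7.626
Arc 4: start y=0.000, vy=7.626 → t=1.525, apex=2.908, x_land=91.550, impact vy=-7.626
  bounce: vy ← 0.81·7.626 = 6.177
Arc 5: start y=0.000, vy=6.177 → t=1.235, apex=1.908, x_land=105.053, impact vy=-6.177
  bounce: vy ← 0.81·6.177 = 5.004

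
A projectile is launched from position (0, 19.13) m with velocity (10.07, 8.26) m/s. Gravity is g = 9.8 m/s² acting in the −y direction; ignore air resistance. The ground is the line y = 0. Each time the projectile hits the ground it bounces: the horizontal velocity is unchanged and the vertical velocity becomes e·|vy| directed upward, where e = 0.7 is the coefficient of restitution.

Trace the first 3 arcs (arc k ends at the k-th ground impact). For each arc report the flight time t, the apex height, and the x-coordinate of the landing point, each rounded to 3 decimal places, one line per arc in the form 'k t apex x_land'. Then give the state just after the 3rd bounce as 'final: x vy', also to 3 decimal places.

Arc 1: start y=19.130, vy=8.260 → t=2.991, apex=22.611, x_land=30.119, impact vy=-21.052
  bounce: vy ← 0.7·21.052 = 14.736
Arc 2: start y=0.000, vy=14.736 → t=3.007, apex=11.079, x_land=60.404, impact vy=-14.736
  bounce: vy ← 0.7·14.736 = 10.315
Arc 3: start y=0.000, vy=10.315 → t=2.105, apex=5.429, x_land=81.603, impact vy=-10.315
  bounce: vy ← 0.7·10.315 = 7.221

1 2.991 22.611 30.119
2 3.007 11.079 60.404
3 2.105 5.429 81.603
final: 81.603 7.221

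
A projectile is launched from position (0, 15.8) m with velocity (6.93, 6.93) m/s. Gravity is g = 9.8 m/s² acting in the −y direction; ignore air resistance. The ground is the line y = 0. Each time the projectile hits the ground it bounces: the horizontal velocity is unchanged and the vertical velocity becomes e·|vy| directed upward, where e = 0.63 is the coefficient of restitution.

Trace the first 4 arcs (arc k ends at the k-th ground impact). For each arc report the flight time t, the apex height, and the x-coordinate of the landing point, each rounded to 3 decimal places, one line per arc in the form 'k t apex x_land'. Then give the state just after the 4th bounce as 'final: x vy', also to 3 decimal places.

Arc 1: start y=15.800, vy=6.930 → t=2.637, apex=18.250, x_land=18.275, impact vy=-18.913
  bounce: vy ← 0.63·18.913 = 11.915
Arc 2: start y=0.000, vy=11.915 → t=2.432, apex=7.244, x_land=35.126, impact vy=-11.915
  bounce: vy ← 0.63·11.915 = 7.507
Arc 3: start y=0.000, vy=7.507 → t=1.532, apex=2.875, x_land=45.743, impact vy=-7.507
  bounce: vy ← 0.63·7.507 = 4.729
Arc 4: start y=0.000, vy=4.729 → t=0.965, apex=1.141, x_land=52.431, impact vy=-4.729
  bounce: vy ← 0.63·4.729 = 2.979

1 2.637 18.250 18.275
2 2.432 7.244 35.126
3 1.532 2.875 45.743
4 0.965 1.141 52.431
final: 52.431 2.979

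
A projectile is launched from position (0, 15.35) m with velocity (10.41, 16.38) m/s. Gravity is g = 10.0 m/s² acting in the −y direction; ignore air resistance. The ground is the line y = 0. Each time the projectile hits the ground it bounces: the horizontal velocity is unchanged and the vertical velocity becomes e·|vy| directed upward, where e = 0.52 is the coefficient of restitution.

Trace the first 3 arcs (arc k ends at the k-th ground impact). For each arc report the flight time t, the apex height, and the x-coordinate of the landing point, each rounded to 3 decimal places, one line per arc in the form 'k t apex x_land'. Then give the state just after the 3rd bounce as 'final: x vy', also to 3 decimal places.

1 4.037 28.765 42.020
2 2.494 7.778 67.988
3 1.297 2.103 81.491
final: 81.491 3.373

Arc 1: start y=15.350, vy=16.380 → t=4.037, apex=28.765, x_land=42.020, impact vy=-23.986
  bounce: vy ← 0.52·23.986 = 12.472
Arc 2: start y=0.000, vy=12.472 → t=2.494, apex=7.778, x_land=67.988, impact vy=-12.472
  bounce: vy ← 0.52·12.472 = 6.486
Arc 3: start y=0.000, vy=6.486 → t=1.297, apex=2.103, x_land=81.491, impact vy=-6.486
  bounce: vy ← 0.52·6.486 = 3.373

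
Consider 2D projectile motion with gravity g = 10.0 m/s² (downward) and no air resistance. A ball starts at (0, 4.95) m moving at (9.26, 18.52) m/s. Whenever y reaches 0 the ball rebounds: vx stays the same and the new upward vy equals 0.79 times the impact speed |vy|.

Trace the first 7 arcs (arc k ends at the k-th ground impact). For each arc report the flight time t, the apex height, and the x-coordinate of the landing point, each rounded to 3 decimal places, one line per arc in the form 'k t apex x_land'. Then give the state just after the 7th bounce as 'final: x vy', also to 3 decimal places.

Arc 1: start y=4.950, vy=18.520 → t=3.954, apex=22.100, x_land=36.617, impact vy=-21.024
  bounce: vy ← 0.79·21.024 = 16.609
Arc 2: start y=0.000, vy=16.609 → t=3.322, apex=13.792, x_land=67.377, impact vy=-16.609
  bounce: vy ← 0.79·16.609 = 13.121
Arc 3: start y=0.000, vy=13.121 → t=2.624, apex=8.608, x_land=91.676, impact vy=-13.121
  bounce: vy ← 0.79·13.121 = 10.365
Arc 4: start y=0.000, vy=10.365 → t=2.073, apex=5.372, x_land=110.873, impact vy=-10.365
  bounce: vy ← 0.79·10.365 = 8.189
Arc 5: start y=0.000, vy=8.189 → t=1.638, apex=3.353, x_land=126.039, impact vy=-8.189
  bounce: vy ← 0.79·8.189 = 6.469
Arc 6: start y=0.000, vy=6.469 → t=1.294, apex=2.092, x_land=138.019, impact vy=-6.469
  bounce: vy ← 0.79·6.469 = 5.111
Arc 7: start y=0.000, vy=5.111 → t=1.022, apex=1.306, x_land=147.484, impact vy=-5.111
  bounce: vy ← 0.79·5.111 = 4.037

1 3.954 22.100 36.617
2 3.322 13.792 67.377
3 2.624 8.608 91.676
4 2.073 5.372 110.873
5 1.638 3.353 126.039
6 1.294 2.092 138.019
7 1.022 1.306 147.484
final: 147.484 4.037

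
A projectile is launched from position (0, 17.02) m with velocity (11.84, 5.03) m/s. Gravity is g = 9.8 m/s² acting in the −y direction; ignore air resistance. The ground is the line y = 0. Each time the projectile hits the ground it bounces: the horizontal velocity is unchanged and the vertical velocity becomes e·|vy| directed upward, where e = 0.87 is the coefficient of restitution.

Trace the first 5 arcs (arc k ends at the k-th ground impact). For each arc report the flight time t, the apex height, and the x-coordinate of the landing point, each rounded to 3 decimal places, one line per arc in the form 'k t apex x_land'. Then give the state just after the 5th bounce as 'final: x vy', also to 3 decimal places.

1 2.446 18.311 28.965
2 3.364 13.859 68.790
3 2.926 10.490 103.438
4 2.546 7.940 133.582
5 2.215 6.010 159.807
final: 159.807 9.442

Arc 1: start y=17.020, vy=5.030 → t=2.446, apex=18.311, x_land=28.965, impact vy=-18.944
  bounce: vy ← 0.87·18.944 = 16.482
Arc 2: start y=0.000, vy=16.482 → t=3.364, apex=13.859, x_land=68.790, impact vy=-16.482
  bounce: vy ← 0.87·16.482 = 14.339
Arc 3: start y=0.000, vy=14.339 → t=2.926, apex=10.490, x_land=103.438, impact vy=-14.339
  bounce: vy ← 0.87·14.339 = 12.475
Arc 4: start y=0.000, vy=12.475 → t=2.546, apex=7.940, x_land=133.582, impact vy=-12.475
  bounce: vy ← 0.87·12.475 = 10.853
Arc 5: start y=0.000, vy=10.853 → t=2.215, apex=6.010, x_land=159.807, impact vy=-10.853
  bounce: vy ← 0.87·10.853 = 9.442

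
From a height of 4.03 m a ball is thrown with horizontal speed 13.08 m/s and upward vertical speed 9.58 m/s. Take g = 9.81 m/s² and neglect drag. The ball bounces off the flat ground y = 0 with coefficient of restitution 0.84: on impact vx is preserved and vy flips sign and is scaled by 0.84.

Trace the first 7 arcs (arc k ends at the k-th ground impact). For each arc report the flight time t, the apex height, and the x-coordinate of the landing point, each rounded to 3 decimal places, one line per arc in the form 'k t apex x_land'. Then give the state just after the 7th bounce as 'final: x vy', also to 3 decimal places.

Arc 1: start y=4.030, vy=9.580 → t=2.309, apex=8.708, x_land=30.201, impact vy=-13.071
  bounce: vy ← 0.84·13.071 = 10.979
Arc 2: start y=0.000, vy=10.979 → t=2.238, apex=6.144, x_land=59.480, impact vy=-10.979
  bounce: vy ← 0.84·10.979 = 9.223
Arc 3: start y=0.000, vy=9.223 → t=1.880, apex=4.335, x_land=84.074, impact vy=-9.223
  bounce: vy ← 0.84·9.223 = 7.747
Arc 4: start y=0.000, vy=7.747 → t=1.579, apex=3.059, x_land=104.732, impact vy=-7.747
  bounce: vy ← 0.84·7.747 = 6.508
Arc 5: start y=0.000, vy=6.508 → t=1.327, apex=2.158, x_land=122.086, impact vy=-6.508
  bounce: vy ← 0.84·6.508 = 5.466
Arc 6: start y=0.000, vy=5.466 → t=1.114, apex=1.523, x_land=136.663, impact vy=-5.466
  bounce: vy ← 0.84·5.466 = 4.592
Arc 7: start y=0.000, vy=4.592 → t=0.936, apex=1.075, x_land=148.907, impact vy=-4.592
  bounce: vy ← 0.84·4.592 = 3.857

1 2.309 8.708 30.201
2 2.238 6.144 59.480
3 1.880 4.335 84.074
4 1.579 3.059 104.732
5 1.327 2.158 122.086
6 1.114 1.523 136.663
7 0.936 1.075 148.907
final: 148.907 3.857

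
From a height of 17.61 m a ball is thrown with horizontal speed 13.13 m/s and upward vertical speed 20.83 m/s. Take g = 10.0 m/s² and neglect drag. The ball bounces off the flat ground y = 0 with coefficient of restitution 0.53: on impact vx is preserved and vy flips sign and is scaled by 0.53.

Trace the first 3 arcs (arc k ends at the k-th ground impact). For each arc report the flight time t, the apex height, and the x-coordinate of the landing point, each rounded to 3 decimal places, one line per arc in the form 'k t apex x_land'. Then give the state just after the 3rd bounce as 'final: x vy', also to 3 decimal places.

1 4.887 39.304 64.163
2 2.972 11.041 103.184
3 1.575 3.101 123.866
final: 123.866 4.174

Arc 1: start y=17.610, vy=20.830 → t=4.887, apex=39.304, x_land=64.163, impact vy=-28.037
  bounce: vy ← 0.53·28.037 = 14.860
Arc 2: start y=0.000, vy=14.860 → t=2.972, apex=11.041, x_land=103.184, impact vy=-14.860
  bounce: vy ← 0.53·14.860 = 7.876
Arc 3: start y=0.000, vy=7.876 → t=1.575, apex=3.101, x_land=123.866, impact vy=-7.876
  bounce: vy ← 0.53·7.876 = 4.174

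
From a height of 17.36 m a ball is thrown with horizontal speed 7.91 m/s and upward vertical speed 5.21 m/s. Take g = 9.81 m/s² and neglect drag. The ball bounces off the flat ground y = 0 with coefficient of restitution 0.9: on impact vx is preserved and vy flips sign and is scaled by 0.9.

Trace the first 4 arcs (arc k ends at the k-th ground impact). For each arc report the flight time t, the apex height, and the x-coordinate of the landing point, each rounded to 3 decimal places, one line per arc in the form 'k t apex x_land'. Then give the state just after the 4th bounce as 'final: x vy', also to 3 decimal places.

1 2.486 18.743 19.664
2 3.519 15.182 47.496
3 3.167 12.298 72.546
4 2.850 9.961 95.090
final: 95.090 12.582

Arc 1: start y=17.360, vy=5.210 → t=2.486, apex=18.743, x_land=19.664, impact vy=-19.177
  bounce: vy ← 0.9·19.177 = 17.259
Arc 2: start y=0.000, vy=17.259 → t=3.519, apex=15.182, x_land=47.496, impact vy=-17.259
  bounce: vy ← 0.9·17.259 = 15.533
Arc 3: start y=0.000, vy=15.533 → t=3.167, apex=12.298, x_land=72.546, impact vy=-15.533
  bounce: vy ← 0.9·15.533 = 13.980
Arc 4: start y=0.000, vy=13.980 → t=2.850, apex=9.961, x_land=95.090, impact vy=-13.980
  bounce: vy ← 0.9·13.980 = 12.582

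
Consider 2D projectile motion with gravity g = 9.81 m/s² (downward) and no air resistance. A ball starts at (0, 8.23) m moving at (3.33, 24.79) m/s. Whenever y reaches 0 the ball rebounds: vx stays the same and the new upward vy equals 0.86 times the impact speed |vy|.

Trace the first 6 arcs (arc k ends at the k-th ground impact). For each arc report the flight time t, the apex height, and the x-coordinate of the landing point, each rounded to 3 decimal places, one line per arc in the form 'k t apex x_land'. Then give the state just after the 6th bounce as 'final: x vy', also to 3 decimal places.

1 5.367 39.552 17.871
2 4.884 29.253 34.135
3 4.200 21.635 48.123
4 3.612 16.002 60.152
5 3.107 11.835 70.497
6 2.672 8.753 79.394
final: 79.394 11.270

Arc 1: start y=8.230, vy=24.790 → t=5.367, apex=39.552, x_land=17.871, impact vy=-27.857
  bounce: vy ← 0.86·27.857 = 23.957
Arc 2: start y=0.000, vy=23.957 → t=4.884, apex=29.253, x_land=34.135, impact vy=-23.957
  bounce: vy ← 0.86·23.957 = 20.603
Arc 3: start y=0.000, vy=20.603 → t=4.200, apex=21.635, x_land=48.123, impact vy=-20.603
  bounce: vy ← 0.86·20.603 = 17.719
Arc 4: start y=0.000, vy=17.719 → t=3.612, apex=16.002, x_land=60.152, impact vy=-17.719
  bounce: vy ← 0.86·17.719 = 15.238
Arc 5: start y=0.000, vy=15.238 → t=3.107, apex=11.835, x_land=70.497, impact vy=-15.238
  bounce: vy ← 0.86·15.238 = 13.105
Arc 6: start y=0.000, vy=13.105 → t=2.672, apex=8.753, x_land=79.394, impact vy=-13.105
  bounce: vy ← 0.86·13.105 = 11.270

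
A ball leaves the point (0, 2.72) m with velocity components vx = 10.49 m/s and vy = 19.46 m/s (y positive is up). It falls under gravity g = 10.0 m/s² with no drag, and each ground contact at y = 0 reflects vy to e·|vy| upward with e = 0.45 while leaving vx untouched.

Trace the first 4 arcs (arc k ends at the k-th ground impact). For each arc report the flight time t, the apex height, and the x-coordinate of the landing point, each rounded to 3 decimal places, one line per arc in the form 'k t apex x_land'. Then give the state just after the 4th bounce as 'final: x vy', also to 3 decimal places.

1 4.027 21.655 42.244
2 1.873 4.385 61.892
3 0.843 0.888 70.733
4 0.379 0.180 74.712
final: 74.712 0.853

Arc 1: start y=2.720, vy=19.460 → t=4.027, apex=21.655, x_land=42.244, impact vy=-20.811
  bounce: vy ← 0.45·20.811 = 9.365
Arc 2: start y=0.000, vy=9.365 → t=1.873, apex=4.385, x_land=61.892, impact vy=-9.365
  bounce: vy ← 0.45·9.365 = 4.214
Arc 3: start y=0.000, vy=4.214 → t=0.843, apex=0.888, x_land=70.733, impact vy=-4.214
  bounce: vy ← 0.45·4.214 = 1.896
Arc 4: start y=0.000, vy=1.896 → t=0.379, apex=0.180, x_land=74.712, impact vy=-1.896
  bounce: vy ← 0.45·1.896 = 0.853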